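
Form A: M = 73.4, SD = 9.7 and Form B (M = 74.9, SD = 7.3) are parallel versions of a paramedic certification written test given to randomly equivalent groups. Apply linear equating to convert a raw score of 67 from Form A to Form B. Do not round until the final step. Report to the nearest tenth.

70.1

Linear equating: y = (SD_Y/SD_X)(x − M_X) + M_Y
y = (7.3/9.7)(67 − 73.4) + 74.9
y = 0.752577 × -6.4 + 74.9 = -4.8165 + 74.9 = 70.1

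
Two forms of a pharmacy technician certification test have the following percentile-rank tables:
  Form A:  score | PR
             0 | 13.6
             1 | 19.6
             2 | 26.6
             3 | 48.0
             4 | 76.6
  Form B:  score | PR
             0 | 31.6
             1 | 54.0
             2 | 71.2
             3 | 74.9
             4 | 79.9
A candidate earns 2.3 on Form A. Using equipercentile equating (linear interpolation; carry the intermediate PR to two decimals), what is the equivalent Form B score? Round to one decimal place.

0.1

PR of 2.3 on Form A: 26.6 + (2.3 − 2)/(3 − 2) × (48.0 − 26.6) = 33.02
On Form B, PR 33.02 falls between score 0 (PR 31.6) and 1 (PR 54.0).
Interpolate: 0 + (33.02 − 31.6)/(54.0 − 31.6) × (1 − 0) = 0.1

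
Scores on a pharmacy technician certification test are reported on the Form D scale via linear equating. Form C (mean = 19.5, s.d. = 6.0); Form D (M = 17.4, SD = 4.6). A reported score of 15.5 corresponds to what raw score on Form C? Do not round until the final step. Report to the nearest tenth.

17.0

Invert y = (SD_Y/SD_X)(x − M_X) + M_Y:
x = (SD_X/SD_Y)(y − M_Y) + M_X = (6.0/4.6)(15.5 − 17.4) + 19.5
x = 1.304348 × -1.900 + 19.5 = 17.0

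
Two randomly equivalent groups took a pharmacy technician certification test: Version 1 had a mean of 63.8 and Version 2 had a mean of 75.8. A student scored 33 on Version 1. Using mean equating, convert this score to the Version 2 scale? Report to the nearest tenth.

45.0

Mean equating: y = x + (M_Y − M_X) = 33 + (75.8 − 63.8) = 45.0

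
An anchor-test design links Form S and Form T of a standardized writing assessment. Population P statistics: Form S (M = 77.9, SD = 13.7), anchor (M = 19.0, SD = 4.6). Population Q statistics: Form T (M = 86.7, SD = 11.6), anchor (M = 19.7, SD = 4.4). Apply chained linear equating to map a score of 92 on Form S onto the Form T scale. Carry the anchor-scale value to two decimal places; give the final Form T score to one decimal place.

Form S → anchor (Population P): v = (4.6/13.7)(92 − 77.9) + 19.0 = 23.73
anchor → Form T (Population Q): y = (11.6/4.4)(23.73 − 19.7) + 86.7 = 97.3

97.3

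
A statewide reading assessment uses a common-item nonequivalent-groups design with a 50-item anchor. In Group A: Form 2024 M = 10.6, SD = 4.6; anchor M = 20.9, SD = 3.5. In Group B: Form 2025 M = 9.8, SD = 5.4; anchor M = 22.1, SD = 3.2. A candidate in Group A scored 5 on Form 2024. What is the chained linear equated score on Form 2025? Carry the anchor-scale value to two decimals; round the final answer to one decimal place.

0.6

Form 2024 → anchor (Group A): v = (3.5/4.6)(5 − 10.6) + 20.9 = 16.64
anchor → Form 2025 (Group B): y = (5.4/3.2)(16.64 − 22.1) + 9.8 = 0.6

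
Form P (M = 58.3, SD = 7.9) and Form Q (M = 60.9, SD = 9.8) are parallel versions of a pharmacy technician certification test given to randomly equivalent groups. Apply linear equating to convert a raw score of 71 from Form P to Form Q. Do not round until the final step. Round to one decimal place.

76.7

Linear equating: y = (SD_Y/SD_X)(x − M_X) + M_Y
y = (9.8/7.9)(71 − 58.3) + 60.9
y = 1.240506 × 12.7 + 60.9 = 15.7544 + 60.9 = 76.7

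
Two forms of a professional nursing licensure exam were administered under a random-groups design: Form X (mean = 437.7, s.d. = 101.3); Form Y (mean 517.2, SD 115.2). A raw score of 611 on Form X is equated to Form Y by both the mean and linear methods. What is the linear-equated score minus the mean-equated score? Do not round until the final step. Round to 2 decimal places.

Mean-equated: 611 + (517.2 − 437.7) = 690.50
Linear-equated: (115.2/101.3)(611 − 437.7) + 517.2 = 714.280
Difference = 714.280 − 690.50 = 23.78

23.78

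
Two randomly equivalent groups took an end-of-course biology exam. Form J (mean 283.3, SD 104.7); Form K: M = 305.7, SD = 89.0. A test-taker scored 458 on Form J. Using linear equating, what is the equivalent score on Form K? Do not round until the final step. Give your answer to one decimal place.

454.2

Linear equating: y = (SD_Y/SD_X)(x − M_X) + M_Y
y = (89.0/104.7)(458 − 283.3) + 305.7
y = 0.850048 × 174.7 + 305.7 = 148.5033 + 305.7 = 454.2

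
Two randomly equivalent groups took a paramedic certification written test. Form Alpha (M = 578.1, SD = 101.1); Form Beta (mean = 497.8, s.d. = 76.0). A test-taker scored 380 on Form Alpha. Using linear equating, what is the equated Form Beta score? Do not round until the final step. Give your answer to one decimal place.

Linear equating: y = (SD_Y/SD_X)(x − M_X) + M_Y
y = (76.0/101.1)(380 − 578.1) + 497.8
y = 0.751731 × -198.1 + 497.8 = -148.9179 + 497.8 = 348.9

348.9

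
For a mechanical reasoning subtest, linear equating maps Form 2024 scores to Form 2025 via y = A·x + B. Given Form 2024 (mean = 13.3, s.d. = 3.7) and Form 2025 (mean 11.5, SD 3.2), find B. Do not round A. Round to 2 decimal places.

-0.00

A = SD_Y / SD_X = 3.2 / 3.7 = 0.864865
B = M_Y − A·M_X = 11.5 − 0.864865 × 13.3 = -0.00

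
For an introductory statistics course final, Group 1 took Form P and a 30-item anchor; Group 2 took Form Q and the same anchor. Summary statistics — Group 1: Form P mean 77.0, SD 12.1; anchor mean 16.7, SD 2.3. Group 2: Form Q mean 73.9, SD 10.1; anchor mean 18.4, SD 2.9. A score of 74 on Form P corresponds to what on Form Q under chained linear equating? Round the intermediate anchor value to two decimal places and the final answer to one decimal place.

66.0

Form P → anchor (Group 1): v = (2.3/12.1)(74 − 77.0) + 16.7 = 16.13
anchor → Form Q (Group 2): y = (10.1/2.9)(16.13 − 18.4) + 73.9 = 66.0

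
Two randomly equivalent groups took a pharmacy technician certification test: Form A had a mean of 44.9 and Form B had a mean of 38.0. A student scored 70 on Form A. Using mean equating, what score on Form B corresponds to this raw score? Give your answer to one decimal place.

Mean equating: y = x + (M_Y − M_X) = 70 + (38.0 − 44.9) = 63.1

63.1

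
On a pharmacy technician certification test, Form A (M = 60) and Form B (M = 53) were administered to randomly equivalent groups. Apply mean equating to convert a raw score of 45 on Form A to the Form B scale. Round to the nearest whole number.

38

Mean equating: y = x + (M_Y − M_X) = 45 + (53 − 60) = 38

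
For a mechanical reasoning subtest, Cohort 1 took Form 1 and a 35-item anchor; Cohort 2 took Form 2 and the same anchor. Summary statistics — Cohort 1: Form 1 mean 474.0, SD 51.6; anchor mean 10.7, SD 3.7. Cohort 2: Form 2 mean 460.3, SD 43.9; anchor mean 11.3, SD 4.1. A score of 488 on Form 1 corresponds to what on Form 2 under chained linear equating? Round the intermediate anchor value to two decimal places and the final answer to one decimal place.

464.6

Form 1 → anchor (Cohort 1): v = (3.7/51.6)(488 − 474.0) + 10.7 = 11.70
anchor → Form 2 (Cohort 2): y = (43.9/4.1)(11.70 − 11.3) + 460.3 = 464.6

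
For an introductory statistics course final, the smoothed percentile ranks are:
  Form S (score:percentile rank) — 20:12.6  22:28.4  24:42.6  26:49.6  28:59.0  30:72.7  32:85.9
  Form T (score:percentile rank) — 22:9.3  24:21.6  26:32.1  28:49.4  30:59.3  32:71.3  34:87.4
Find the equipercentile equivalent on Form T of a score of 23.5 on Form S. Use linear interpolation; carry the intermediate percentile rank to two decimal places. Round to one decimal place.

PR of 23.5 on Form S: 28.4 + (23.5 − 22)/(24 − 22) × (42.6 − 28.4) = 39.05
On Form T, PR 39.05 falls between score 26 (PR 32.1) and 28 (PR 49.4).
Interpolate: 26 + (39.05 − 32.1)/(49.4 − 32.1) × (28 − 26) = 26.8

26.8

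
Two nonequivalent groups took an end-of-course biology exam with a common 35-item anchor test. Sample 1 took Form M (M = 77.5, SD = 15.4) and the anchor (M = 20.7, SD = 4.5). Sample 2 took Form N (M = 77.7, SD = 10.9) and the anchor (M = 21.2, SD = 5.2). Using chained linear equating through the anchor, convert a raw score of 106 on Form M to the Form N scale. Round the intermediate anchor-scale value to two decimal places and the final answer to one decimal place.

Form M → anchor (Sample 1): v = (4.5/15.4)(106 − 77.5) + 20.7 = 29.03
anchor → Form N (Sample 2): y = (10.9/5.2)(29.03 − 21.2) + 77.7 = 94.1

94.1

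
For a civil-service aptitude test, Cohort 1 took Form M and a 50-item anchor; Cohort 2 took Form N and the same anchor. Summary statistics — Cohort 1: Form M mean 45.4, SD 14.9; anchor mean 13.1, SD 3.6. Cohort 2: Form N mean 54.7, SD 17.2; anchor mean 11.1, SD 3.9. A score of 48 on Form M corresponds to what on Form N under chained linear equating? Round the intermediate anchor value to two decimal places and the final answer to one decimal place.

66.3

Form M → anchor (Cohort 1): v = (3.6/14.9)(48 − 45.4) + 13.1 = 13.73
anchor → Form N (Cohort 2): y = (17.2/3.9)(13.73 − 11.1) + 54.7 = 66.3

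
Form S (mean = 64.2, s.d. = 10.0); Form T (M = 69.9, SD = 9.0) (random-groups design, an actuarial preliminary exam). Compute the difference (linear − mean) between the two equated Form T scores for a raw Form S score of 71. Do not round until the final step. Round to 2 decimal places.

-0.68

Mean-equated: 71 + (69.9 − 64.2) = 76.70
Linear-equated: (9.0/10.0)(71 − 64.2) + 69.9 = 76.020
Difference = 76.020 − 76.70 = -0.68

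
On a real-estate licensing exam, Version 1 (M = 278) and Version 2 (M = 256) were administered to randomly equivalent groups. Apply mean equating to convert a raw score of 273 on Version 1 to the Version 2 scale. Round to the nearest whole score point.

Mean equating: y = x + (M_Y − M_X) = 273 + (256 − 278) = 251

251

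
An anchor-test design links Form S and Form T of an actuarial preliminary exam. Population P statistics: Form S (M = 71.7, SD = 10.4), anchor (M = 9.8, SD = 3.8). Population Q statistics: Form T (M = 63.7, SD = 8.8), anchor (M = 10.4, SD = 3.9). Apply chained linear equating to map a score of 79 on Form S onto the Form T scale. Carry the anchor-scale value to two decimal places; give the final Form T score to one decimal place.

Form S → anchor (Population P): v = (3.8/10.4)(79 − 71.7) + 9.8 = 12.47
anchor → Form T (Population Q): y = (8.8/3.9)(12.47 − 10.4) + 63.7 = 68.4

68.4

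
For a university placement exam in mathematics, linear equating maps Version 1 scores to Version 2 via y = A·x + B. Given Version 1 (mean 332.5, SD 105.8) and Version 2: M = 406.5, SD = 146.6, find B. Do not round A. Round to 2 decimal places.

A = SD_Y / SD_X = 146.6 / 105.8 = 1.385633
B = M_Y − A·M_X = 406.5 − 1.385633 × 332.5 = -54.22

-54.22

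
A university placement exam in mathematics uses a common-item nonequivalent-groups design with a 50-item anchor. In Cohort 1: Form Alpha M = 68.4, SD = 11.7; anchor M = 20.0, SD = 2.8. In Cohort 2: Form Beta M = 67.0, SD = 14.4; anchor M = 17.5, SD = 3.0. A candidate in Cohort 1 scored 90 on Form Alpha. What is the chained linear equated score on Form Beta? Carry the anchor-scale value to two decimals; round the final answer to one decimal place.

Form Alpha → anchor (Cohort 1): v = (2.8/11.7)(90 − 68.4) + 20.0 = 25.17
anchor → Form Beta (Cohort 2): y = (14.4/3.0)(25.17 − 17.5) + 67.0 = 103.8

103.8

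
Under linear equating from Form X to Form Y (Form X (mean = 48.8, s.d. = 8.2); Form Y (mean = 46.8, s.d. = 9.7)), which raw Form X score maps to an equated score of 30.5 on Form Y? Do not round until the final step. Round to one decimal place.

Invert y = (SD_Y/SD_X)(x − M_X) + M_Y:
x = (SD_X/SD_Y)(y − M_Y) + M_X = (8.2/9.7)(30.5 − 46.8) + 48.8
x = 0.845361 × -16.300 + 48.8 = 35.0

35.0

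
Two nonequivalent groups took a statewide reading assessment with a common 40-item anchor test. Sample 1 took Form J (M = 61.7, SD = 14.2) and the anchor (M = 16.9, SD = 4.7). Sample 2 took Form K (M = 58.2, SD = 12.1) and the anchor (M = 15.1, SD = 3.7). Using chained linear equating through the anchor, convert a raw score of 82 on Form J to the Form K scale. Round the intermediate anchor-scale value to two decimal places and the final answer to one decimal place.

86.1

Form J → anchor (Sample 1): v = (4.7/14.2)(82 − 61.7) + 16.9 = 23.62
anchor → Form K (Sample 2): y = (12.1/3.7)(23.62 − 15.1) + 58.2 = 86.1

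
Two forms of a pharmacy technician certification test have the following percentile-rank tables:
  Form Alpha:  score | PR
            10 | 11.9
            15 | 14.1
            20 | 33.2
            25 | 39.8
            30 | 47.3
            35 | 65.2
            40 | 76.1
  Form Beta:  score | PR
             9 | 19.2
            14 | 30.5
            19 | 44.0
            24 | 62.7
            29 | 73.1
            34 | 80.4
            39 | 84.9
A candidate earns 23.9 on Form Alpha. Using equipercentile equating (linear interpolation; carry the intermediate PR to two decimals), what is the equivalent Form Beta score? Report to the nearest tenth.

PR of 23.9 on Form Alpha: 33.2 + (23.9 − 20)/(25 − 20) × (39.8 − 33.2) = 38.35
On Form Beta, PR 38.35 falls between score 14 (PR 30.5) and 19 (PR 44.0).
Interpolate: 14 + (38.35 − 30.5)/(44.0 − 30.5) × (19 − 14) = 16.9

16.9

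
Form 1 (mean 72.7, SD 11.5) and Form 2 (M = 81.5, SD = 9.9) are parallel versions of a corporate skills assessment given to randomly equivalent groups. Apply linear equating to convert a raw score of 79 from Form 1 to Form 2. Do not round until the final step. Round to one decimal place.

Linear equating: y = (SD_Y/SD_X)(x − M_X) + M_Y
y = (9.9/11.5)(79 − 72.7) + 81.5
y = 0.860870 × 6.3 + 81.5 = 5.4235 + 81.5 = 86.9

86.9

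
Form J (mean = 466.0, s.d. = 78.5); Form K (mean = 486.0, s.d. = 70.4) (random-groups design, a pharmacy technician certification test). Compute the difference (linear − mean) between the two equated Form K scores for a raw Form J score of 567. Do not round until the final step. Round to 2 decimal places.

Mean-equated: 567 + (486.0 − 466.0) = 587.00
Linear-equated: (70.4/78.5)(567 − 466.0) + 486.0 = 576.578
Difference = 576.578 − 587.00 = -10.42

-10.42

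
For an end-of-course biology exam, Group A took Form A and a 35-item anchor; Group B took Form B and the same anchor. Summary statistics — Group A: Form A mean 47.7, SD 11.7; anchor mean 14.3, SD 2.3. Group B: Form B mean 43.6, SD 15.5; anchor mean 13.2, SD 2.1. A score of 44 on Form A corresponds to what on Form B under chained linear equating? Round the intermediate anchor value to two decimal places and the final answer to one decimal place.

46.3

Form A → anchor (Group A): v = (2.3/11.7)(44 − 47.7) + 14.3 = 13.57
anchor → Form B (Group B): y = (15.5/2.1)(13.57 − 13.2) + 43.6 = 46.3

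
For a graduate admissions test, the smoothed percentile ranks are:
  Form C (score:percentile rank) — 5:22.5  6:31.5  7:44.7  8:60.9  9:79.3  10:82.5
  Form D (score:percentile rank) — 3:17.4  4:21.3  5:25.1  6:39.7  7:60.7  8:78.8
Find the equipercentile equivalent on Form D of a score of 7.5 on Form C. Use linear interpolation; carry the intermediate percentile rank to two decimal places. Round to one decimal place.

PR of 7.5 on Form C: 44.7 + (7.5 − 7)/(8 − 7) × (60.9 − 44.7) = 52.80
On Form D, PR 52.80 falls between score 6 (PR 39.7) and 7 (PR 60.7).
Interpolate: 6 + (52.80 − 39.7)/(60.7 − 39.7) × (7 − 6) = 6.6

6.6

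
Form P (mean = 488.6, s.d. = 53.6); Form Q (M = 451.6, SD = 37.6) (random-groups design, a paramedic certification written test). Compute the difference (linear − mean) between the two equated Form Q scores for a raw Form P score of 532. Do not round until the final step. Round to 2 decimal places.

-12.96

Mean-equated: 532 + (451.6 − 488.6) = 495.00
Linear-equated: (37.6/53.6)(532 − 488.6) + 451.6 = 482.045
Difference = 482.045 − 495.00 = -12.96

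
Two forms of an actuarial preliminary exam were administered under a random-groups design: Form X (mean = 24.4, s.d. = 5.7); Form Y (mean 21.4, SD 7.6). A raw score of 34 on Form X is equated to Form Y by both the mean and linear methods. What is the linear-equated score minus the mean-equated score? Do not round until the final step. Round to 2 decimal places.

3.20

Mean-equated: 34 + (21.4 − 24.4) = 31.00
Linear-equated: (7.6/5.7)(34 − 24.4) + 21.4 = 34.200
Difference = 34.200 − 31.00 = 3.20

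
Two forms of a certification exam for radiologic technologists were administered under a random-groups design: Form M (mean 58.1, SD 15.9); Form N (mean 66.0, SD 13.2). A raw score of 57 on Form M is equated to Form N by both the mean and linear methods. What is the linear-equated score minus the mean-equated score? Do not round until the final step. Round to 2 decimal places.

Mean-equated: 57 + (66.0 − 58.1) = 64.90
Linear-equated: (13.2/15.9)(57 − 58.1) + 66.0 = 65.087
Difference = 65.087 − 64.90 = 0.19

0.19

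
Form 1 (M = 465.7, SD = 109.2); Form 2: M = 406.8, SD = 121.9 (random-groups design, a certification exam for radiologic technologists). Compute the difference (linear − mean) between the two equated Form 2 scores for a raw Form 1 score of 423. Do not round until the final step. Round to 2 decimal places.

-4.97

Mean-equated: 423 + (406.8 − 465.7) = 364.10
Linear-equated: (121.9/109.2)(423 − 465.7) + 406.8 = 359.134
Difference = 359.134 − 364.10 = -4.97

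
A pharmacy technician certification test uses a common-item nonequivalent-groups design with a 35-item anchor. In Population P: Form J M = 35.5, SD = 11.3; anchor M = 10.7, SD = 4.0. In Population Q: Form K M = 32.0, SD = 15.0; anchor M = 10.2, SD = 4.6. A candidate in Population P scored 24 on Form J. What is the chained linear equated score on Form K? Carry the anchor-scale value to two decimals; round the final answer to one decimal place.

Form J → anchor (Population P): v = (4.0/11.3)(24 − 35.5) + 10.7 = 6.63
anchor → Form K (Population Q): y = (15.0/4.6)(6.63 − 10.2) + 32.0 = 20.4

20.4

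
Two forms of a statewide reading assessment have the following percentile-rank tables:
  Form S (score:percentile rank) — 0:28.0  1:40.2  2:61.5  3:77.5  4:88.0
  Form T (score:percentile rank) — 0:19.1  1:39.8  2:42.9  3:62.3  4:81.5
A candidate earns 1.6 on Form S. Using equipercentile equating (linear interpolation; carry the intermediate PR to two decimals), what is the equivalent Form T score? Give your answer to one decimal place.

PR of 1.6 on Form S: 40.2 + (1.6 − 1)/(2 − 1) × (61.5 − 40.2) = 52.98
On Form T, PR 52.98 falls between score 2 (PR 42.9) and 3 (PR 62.3).
Interpolate: 2 + (52.98 − 42.9)/(62.3 − 42.9) × (3 − 2) = 2.5

2.5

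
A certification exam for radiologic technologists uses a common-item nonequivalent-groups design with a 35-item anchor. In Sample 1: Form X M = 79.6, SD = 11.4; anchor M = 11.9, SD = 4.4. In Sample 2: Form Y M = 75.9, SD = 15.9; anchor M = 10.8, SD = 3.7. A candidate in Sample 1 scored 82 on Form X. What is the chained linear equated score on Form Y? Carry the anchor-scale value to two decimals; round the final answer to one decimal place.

84.6

Form X → anchor (Sample 1): v = (4.4/11.4)(82 − 79.6) + 11.9 = 12.83
anchor → Form Y (Sample 2): y = (15.9/3.7)(12.83 − 10.8) + 75.9 = 84.6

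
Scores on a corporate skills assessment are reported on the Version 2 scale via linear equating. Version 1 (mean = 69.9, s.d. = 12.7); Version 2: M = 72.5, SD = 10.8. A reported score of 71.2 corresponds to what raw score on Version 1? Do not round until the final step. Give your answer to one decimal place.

68.4

Invert y = (SD_Y/SD_X)(x − M_X) + M_Y:
x = (SD_X/SD_Y)(y − M_Y) + M_X = (12.7/10.8)(71.2 − 72.5) + 69.9
x = 1.175926 × -1.300 + 69.9 = 68.4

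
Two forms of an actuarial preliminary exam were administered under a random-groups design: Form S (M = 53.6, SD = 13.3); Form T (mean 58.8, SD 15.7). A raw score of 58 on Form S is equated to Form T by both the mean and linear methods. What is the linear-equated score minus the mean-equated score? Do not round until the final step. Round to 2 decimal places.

0.79

Mean-equated: 58 + (58.8 − 53.6) = 63.20
Linear-equated: (15.7/13.3)(58 − 53.6) + 58.8 = 63.994
Difference = 63.994 − 63.20 = 0.79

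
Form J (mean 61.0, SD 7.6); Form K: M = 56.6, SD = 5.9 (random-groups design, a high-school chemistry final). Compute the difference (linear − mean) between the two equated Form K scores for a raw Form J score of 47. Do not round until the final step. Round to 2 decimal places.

Mean-equated: 47 + (56.6 − 61.0) = 42.60
Linear-equated: (5.9/7.6)(47 − 61.0) + 56.6 = 45.732
Difference = 45.732 − 42.60 = 3.13

3.13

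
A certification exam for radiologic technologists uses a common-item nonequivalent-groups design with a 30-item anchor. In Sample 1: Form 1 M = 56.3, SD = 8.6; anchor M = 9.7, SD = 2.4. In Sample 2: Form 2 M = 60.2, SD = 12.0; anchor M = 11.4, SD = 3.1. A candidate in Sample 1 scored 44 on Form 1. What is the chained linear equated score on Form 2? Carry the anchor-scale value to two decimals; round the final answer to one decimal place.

Form 1 → anchor (Sample 1): v = (2.4/8.6)(44 − 56.3) + 9.7 = 6.27
anchor → Form 2 (Sample 2): y = (12.0/3.1)(6.27 − 11.4) + 60.2 = 40.3

40.3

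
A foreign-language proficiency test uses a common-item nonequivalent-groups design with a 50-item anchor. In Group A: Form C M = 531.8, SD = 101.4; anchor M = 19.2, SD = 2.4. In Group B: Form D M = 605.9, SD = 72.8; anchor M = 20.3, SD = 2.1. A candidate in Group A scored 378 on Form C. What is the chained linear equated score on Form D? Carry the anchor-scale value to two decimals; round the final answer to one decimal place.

441.6

Form C → anchor (Group A): v = (2.4/101.4)(378 − 531.8) + 19.2 = 15.56
anchor → Form D (Group B): y = (72.8/2.1)(15.56 − 20.3) + 605.9 = 441.6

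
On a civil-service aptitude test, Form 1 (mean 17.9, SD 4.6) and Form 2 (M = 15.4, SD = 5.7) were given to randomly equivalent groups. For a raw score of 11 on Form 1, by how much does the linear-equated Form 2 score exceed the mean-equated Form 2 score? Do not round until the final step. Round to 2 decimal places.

-1.65

Mean-equated: 11 + (15.4 − 17.9) = 8.50
Linear-equated: (5.7/4.6)(11 − 17.9) + 15.4 = 6.850
Difference = 6.850 − 8.50 = -1.65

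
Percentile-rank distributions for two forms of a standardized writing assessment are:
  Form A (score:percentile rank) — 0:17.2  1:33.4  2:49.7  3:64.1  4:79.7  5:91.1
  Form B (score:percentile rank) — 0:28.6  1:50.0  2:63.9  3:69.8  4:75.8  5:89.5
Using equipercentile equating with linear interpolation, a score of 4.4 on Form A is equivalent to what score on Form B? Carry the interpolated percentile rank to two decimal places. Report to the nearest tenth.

4.6

PR of 4.4 on Form A: 79.7 + (4.4 − 4)/(5 − 4) × (91.1 − 79.7) = 84.26
On Form B, PR 84.26 falls between score 4 (PR 75.8) and 5 (PR 89.5).
Interpolate: 4 + (84.26 − 75.8)/(89.5 − 75.8) × (5 − 4) = 4.6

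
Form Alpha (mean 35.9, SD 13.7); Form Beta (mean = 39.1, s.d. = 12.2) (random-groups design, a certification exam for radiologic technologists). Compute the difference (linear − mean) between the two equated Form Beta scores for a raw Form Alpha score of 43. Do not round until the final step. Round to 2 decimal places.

Mean-equated: 43 + (39.1 − 35.9) = 46.20
Linear-equated: (12.2/13.7)(43 − 35.9) + 39.1 = 45.423
Difference = 45.423 − 46.20 = -0.78

-0.78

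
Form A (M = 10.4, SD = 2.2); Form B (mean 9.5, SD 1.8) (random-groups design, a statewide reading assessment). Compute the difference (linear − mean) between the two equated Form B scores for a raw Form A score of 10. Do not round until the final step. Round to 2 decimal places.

0.07

Mean-equated: 10 + (9.5 − 10.4) = 9.10
Linear-equated: (1.8/2.2)(10 − 10.4) + 9.5 = 9.173
Difference = 9.173 − 9.10 = 0.07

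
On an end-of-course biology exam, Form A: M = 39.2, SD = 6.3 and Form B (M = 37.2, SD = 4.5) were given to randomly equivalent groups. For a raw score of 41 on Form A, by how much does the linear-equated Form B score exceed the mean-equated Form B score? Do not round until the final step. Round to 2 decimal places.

-0.51

Mean-equated: 41 + (37.2 − 39.2) = 39.00
Linear-equated: (4.5/6.3)(41 − 39.2) + 37.2 = 38.486
Difference = 38.486 − 39.00 = -0.51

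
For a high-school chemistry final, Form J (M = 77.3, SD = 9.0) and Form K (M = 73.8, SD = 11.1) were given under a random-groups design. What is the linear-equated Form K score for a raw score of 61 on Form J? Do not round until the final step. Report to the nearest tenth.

53.7

Linear equating: y = (SD_Y/SD_X)(x − M_X) + M_Y
y = (11.1/9.0)(61 − 77.3) + 73.8
y = 1.233333 × -16.3 + 73.8 = -20.1033 + 73.8 = 53.7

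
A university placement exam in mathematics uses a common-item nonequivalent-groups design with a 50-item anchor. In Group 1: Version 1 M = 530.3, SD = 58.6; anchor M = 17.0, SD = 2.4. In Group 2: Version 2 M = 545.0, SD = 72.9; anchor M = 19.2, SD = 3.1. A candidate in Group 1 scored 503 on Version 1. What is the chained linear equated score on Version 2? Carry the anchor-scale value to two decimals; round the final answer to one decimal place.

Version 1 → anchor (Group 1): v = (2.4/58.6)(503 − 530.3) + 17.0 = 15.88
anchor → Version 2 (Group 2): y = (72.9/3.1)(15.88 − 19.2) + 545.0 = 466.9

466.9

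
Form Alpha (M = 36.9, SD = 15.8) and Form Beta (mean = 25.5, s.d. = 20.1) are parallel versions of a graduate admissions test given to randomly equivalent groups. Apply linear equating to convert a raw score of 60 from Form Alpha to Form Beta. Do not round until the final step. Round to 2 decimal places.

Linear equating: y = (SD_Y/SD_X)(x − M_X) + M_Y
y = (20.1/15.8)(60 − 36.9) + 25.5
y = 1.272152 × 23.1 + 25.5 = 29.3867 + 25.5 = 54.89

54.89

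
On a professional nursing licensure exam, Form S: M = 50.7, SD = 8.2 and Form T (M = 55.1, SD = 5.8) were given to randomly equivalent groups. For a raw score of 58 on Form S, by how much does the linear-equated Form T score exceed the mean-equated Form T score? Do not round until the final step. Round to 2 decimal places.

-2.14

Mean-equated: 58 + (55.1 − 50.7) = 62.40
Linear-equated: (5.8/8.2)(58 − 50.7) + 55.1 = 60.263
Difference = 60.263 − 62.40 = -2.14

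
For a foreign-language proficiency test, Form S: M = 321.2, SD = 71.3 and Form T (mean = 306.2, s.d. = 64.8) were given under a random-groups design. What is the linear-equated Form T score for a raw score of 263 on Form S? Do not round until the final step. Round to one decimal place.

253.3

Linear equating: y = (SD_Y/SD_X)(x − M_X) + M_Y
y = (64.8/71.3)(263 − 321.2) + 306.2
y = 0.908836 × -58.2 + 306.2 = -52.8942 + 306.2 = 253.3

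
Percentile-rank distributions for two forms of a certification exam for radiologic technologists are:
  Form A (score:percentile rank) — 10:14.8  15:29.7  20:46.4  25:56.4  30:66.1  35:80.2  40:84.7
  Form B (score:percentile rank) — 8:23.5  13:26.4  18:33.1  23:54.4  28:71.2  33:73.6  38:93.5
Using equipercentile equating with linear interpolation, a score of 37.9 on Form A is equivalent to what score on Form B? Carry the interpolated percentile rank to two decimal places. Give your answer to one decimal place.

35.3

PR of 37.9 on Form A: 80.2 + (37.9 − 35)/(40 − 35) × (84.7 − 80.2) = 82.81
On Form B, PR 82.81 falls between score 33 (PR 73.6) and 38 (PR 93.5).
Interpolate: 33 + (82.81 − 73.6)/(93.5 − 73.6) × (38 − 33) = 35.3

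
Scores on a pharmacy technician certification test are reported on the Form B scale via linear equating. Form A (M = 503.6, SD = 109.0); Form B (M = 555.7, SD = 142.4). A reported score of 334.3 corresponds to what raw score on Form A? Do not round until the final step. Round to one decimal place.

Invert y = (SD_Y/SD_X)(x − M_X) + M_Y:
x = (SD_X/SD_Y)(y − M_Y) + M_X = (109.0/142.4)(334.3 − 555.7) + 503.6
x = 0.765449 × -221.400 + 503.6 = 334.1

334.1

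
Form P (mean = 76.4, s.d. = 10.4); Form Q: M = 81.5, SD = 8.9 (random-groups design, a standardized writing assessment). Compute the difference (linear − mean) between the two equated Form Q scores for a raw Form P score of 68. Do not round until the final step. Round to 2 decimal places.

Mean-equated: 68 + (81.5 − 76.4) = 73.10
Linear-equated: (8.9/10.4)(68 − 76.4) + 81.5 = 74.312
Difference = 74.312 − 73.10 = 1.21

1.21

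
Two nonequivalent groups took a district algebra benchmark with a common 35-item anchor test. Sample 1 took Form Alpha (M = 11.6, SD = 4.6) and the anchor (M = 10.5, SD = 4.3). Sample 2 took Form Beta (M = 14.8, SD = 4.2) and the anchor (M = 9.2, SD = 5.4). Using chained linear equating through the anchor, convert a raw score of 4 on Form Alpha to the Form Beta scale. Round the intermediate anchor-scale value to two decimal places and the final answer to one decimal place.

10.3

Form Alpha → anchor (Sample 1): v = (4.3/4.6)(4 − 11.6) + 10.5 = 3.40
anchor → Form Beta (Sample 2): y = (4.2/5.4)(3.40 − 9.2) + 14.8 = 10.3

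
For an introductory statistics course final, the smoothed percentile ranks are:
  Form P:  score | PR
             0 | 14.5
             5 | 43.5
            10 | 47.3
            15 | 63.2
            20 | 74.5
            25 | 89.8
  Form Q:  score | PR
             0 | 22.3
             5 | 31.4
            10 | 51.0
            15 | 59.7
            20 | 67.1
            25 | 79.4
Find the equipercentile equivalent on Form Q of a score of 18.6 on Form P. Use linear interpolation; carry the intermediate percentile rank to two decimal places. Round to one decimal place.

21.7

PR of 18.6 on Form P: 63.2 + (18.6 − 15)/(20 − 15) × (74.5 − 63.2) = 71.34
On Form Q, PR 71.34 falls between score 20 (PR 67.1) and 25 (PR 79.4).
Interpolate: 20 + (71.34 − 67.1)/(79.4 − 67.1) × (25 − 20) = 21.7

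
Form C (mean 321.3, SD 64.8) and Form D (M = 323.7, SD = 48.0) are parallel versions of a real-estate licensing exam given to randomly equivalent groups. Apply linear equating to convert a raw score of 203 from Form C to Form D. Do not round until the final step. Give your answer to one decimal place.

Linear equating: y = (SD_Y/SD_X)(x − M_X) + M_Y
y = (48.0/64.8)(203 − 321.3) + 323.7
y = 0.740741 × -118.3 + 323.7 = -87.6296 + 323.7 = 236.1

236.1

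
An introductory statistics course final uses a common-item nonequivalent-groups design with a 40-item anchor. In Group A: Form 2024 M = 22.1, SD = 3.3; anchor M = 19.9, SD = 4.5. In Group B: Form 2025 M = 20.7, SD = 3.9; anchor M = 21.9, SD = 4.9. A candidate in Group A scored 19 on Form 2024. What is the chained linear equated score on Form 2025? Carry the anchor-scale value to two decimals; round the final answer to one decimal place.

15.7

Form 2024 → anchor (Group A): v = (4.5/3.3)(19 − 22.1) + 19.9 = 15.67
anchor → Form 2025 (Group B): y = (3.9/4.9)(15.67 − 21.9) + 20.7 = 15.7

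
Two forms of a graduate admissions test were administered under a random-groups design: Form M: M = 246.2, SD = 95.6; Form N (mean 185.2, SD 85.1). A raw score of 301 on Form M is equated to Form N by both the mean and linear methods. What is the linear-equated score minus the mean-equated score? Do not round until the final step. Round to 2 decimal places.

-6.02

Mean-equated: 301 + (185.2 − 246.2) = 240.00
Linear-equated: (85.1/95.6)(301 − 246.2) + 185.2 = 233.981
Difference = 233.981 − 240.00 = -6.02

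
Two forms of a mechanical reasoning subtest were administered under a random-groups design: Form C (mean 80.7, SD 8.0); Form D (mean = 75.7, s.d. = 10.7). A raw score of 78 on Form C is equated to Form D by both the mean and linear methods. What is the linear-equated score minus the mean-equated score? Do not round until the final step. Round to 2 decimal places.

-0.91

Mean-equated: 78 + (75.7 − 80.7) = 73.00
Linear-equated: (10.7/8.0)(78 − 80.7) + 75.7 = 72.089
Difference = 72.089 − 73.00 = -0.91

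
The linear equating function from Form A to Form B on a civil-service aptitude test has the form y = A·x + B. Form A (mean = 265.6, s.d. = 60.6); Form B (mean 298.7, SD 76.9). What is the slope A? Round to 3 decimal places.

A = SD_Y / SD_X = 76.9 / 60.6 = 1.269

1.269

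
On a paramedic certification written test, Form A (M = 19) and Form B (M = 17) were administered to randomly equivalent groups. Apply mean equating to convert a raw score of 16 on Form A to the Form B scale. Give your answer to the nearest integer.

Mean equating: y = x + (M_Y − M_X) = 16 + (17 − 19) = 14

14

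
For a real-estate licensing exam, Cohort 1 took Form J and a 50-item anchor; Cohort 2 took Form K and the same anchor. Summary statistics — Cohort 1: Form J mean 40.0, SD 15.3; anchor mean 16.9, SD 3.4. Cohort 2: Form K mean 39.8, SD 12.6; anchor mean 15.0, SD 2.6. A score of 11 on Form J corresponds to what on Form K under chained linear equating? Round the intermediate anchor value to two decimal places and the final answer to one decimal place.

Form J → anchor (Cohort 1): v = (3.4/15.3)(11 − 40.0) + 16.9 = 10.46
anchor → Form K (Cohort 2): y = (12.6/2.6)(10.46 − 15.0) + 39.8 = 17.8

17.8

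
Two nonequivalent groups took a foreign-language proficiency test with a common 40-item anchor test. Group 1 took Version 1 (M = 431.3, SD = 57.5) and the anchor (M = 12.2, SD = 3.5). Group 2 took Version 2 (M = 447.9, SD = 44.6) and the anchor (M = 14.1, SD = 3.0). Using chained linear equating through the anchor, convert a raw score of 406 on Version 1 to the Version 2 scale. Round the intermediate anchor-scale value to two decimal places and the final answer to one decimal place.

396.8

Version 1 → anchor (Group 1): v = (3.5/57.5)(406 − 431.3) + 12.2 = 10.66
anchor → Version 2 (Group 2): y = (44.6/3.0)(10.66 − 14.1) + 447.9 = 396.8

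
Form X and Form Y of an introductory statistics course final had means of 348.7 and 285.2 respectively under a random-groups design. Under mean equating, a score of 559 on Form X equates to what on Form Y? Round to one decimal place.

Mean equating: y = x + (M_Y − M_X) = 559 + (285.2 − 348.7) = 495.5

495.5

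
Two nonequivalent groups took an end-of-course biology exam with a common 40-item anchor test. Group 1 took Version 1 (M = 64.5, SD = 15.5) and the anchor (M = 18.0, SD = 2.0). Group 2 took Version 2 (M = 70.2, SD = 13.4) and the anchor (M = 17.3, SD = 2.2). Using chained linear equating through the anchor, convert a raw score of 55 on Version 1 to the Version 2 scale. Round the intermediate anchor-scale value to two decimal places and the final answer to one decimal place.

67.0

Version 1 → anchor (Group 1): v = (2.0/15.5)(55 − 64.5) + 18.0 = 16.77
anchor → Version 2 (Group 2): y = (13.4/2.2)(16.77 − 17.3) + 70.2 = 67.0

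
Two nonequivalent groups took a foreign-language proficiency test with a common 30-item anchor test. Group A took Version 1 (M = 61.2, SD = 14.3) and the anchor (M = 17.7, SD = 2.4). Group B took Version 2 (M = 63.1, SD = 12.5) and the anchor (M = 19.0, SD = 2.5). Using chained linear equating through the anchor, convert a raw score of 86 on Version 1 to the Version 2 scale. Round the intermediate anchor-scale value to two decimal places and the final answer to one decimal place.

77.4

Version 1 → anchor (Group A): v = (2.4/14.3)(86 − 61.2) + 17.7 = 21.86
anchor → Version 2 (Group B): y = (12.5/2.5)(21.86 − 19.0) + 63.1 = 77.4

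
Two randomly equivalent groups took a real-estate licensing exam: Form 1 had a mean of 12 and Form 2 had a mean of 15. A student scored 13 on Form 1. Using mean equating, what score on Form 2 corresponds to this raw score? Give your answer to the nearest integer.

16

Mean equating: y = x + (M_Y − M_X) = 13 + (15 − 12) = 16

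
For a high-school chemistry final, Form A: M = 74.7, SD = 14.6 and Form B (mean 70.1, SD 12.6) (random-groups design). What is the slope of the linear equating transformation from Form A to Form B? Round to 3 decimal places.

A = SD_Y / SD_X = 12.6 / 14.6 = 0.863

0.863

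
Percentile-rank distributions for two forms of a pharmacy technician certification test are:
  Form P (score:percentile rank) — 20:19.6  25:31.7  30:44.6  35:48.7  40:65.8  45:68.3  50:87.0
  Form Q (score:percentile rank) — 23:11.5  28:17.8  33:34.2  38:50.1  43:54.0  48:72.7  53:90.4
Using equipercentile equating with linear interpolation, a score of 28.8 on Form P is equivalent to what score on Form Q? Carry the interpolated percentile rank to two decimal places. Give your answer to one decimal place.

PR of 28.8 on Form P: 31.7 + (28.8 − 25)/(30 − 25) × (44.6 − 31.7) = 41.50
On Form Q, PR 41.50 falls between score 33 (PR 34.2) and 38 (PR 50.1).
Interpolate: 33 + (41.50 − 34.2)/(50.1 − 34.2) × (38 − 33) = 35.3

35.3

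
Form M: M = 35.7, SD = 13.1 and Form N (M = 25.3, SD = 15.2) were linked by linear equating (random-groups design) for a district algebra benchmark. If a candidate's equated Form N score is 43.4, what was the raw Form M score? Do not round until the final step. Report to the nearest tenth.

51.3

Invert y = (SD_Y/SD_X)(x − M_X) + M_Y:
x = (SD_X/SD_Y)(y − M_Y) + M_X = (13.1/15.2)(43.4 − 25.3) + 35.7
x = 0.861842 × 18.100 + 35.7 = 51.3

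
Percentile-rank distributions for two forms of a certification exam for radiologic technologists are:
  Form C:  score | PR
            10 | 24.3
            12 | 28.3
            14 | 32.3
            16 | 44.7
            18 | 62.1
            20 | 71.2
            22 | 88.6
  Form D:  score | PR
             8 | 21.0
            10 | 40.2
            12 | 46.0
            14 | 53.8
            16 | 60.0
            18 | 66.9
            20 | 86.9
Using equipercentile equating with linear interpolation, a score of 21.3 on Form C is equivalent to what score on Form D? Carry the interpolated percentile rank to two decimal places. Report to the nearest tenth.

19.6

PR of 21.3 on Form C: 71.2 + (21.3 − 20)/(22 − 20) × (88.6 − 71.2) = 82.51
On Form D, PR 82.51 falls between score 18 (PR 66.9) and 20 (PR 86.9).
Interpolate: 18 + (82.51 − 66.9)/(86.9 − 66.9) × (20 − 18) = 19.6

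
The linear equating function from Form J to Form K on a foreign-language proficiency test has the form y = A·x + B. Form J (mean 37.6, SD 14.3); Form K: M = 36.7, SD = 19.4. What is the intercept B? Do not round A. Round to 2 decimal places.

A = SD_Y / SD_X = 19.4 / 14.3 = 1.356643
B = M_Y − A·M_X = 36.7 − 1.356643 × 37.6 = -14.31

-14.31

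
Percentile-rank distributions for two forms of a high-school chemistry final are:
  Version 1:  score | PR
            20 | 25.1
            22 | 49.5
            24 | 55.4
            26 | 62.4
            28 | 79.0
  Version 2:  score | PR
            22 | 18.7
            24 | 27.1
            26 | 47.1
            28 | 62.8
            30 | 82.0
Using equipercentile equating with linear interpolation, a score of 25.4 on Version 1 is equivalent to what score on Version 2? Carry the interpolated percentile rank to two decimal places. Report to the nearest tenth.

PR of 25.4 on Version 1: 55.4 + (25.4 − 24)/(26 − 24) × (62.4 − 55.4) = 60.30
On Version 2, PR 60.30 falls between score 26 (PR 47.1) and 28 (PR 62.8).
Interpolate: 26 + (60.30 − 47.1)/(62.8 − 47.1) × (28 − 26) = 27.7

27.7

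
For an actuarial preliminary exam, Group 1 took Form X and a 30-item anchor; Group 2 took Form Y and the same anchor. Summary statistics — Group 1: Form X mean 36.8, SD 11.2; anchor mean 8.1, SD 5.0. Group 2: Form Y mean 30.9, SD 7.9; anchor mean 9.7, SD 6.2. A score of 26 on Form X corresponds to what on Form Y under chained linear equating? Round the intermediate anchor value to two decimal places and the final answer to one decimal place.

Form X → anchor (Group 1): v = (5.0/11.2)(26 − 36.8) + 8.1 = 3.28
anchor → Form Y (Group 2): y = (7.9/6.2)(3.28 − 9.7) + 30.9 = 22.7

22.7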